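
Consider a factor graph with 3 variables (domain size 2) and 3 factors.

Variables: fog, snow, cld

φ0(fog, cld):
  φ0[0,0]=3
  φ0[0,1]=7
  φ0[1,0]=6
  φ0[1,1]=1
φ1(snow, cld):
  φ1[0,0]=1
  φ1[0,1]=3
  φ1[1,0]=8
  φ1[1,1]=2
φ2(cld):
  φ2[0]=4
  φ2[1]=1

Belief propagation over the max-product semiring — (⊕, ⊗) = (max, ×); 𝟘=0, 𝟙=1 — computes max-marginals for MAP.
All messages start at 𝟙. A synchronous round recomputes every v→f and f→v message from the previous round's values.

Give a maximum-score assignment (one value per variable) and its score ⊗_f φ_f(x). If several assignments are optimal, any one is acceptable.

init: all messages = 𝟙 over 2 values
r1 m[φ0→fog] = [7, 6]
r1 m[φ0→cld] = [6, 7]
r1 m[φ1→snow] = [3, 8]
r1 m[φ1→cld] = [8, 3]
r1 m[φ2→cld] = [4, 1]
r1 m[fog→φ0] = [1, 1]
r1 m[snow→φ1] = [1, 1]
r1 m[cld→φ0] = [1, 1]
r1 m[cld→φ1] = [1, 1]
r1 m[cld→φ2] = [1, 1]
r2 m[φ0→fog] = [7, 6]
r2 m[φ0→cld] = [6, 7]
r2 m[φ1→snow] = [3, 8]
r2 m[φ1→cld] = [8, 3]
r2 m[φ2→cld] = [4, 1]
r2 m[fog→φ0] = [1, 1]
r2 m[snow→φ1] = [1, 1]
r2 m[cld→φ0] = [32, 3]
r2 m[cld→φ1] = [24, 7]
r2 m[cld→φ2] = [48, 21]
r3 m[φ0→fog] = [96, 192]
r3 m[φ0→cld] = [6, 7]
r3 m[φ1→snow] = [24, 192]
r3 m[φ1→cld] = [8, 3]
r3 m[φ2→cld] = [4, 1]
r3 m[fog→φ0] = [1, 1]
r3 m[snow→φ1] = [1, 1]
r3 m[cld→φ0] = [32, 3]
r3 m[cld→φ1] = [24, 7]
r3 m[cld→φ2] = [48, 21]
r4 m[φ0→fog] = [96, 192]
r4 m[φ0→cld] = [6, 7]
r4 m[φ1→snow] = [24, 192]
r4 m[φ1→cld] = [8, 3]
r4 m[φ2→cld] = [4, 1]
r4 m[fog→φ0] = [1, 1]
r4 m[snow→φ1] = [1, 1]
r4 m[cld→φ0] = [32, 3]
r4 m[cld→φ1] = [24, 7]
r4 m[cld→φ2] = [48, 21]
fixed point reached at round 4
traceback from fog: (fog=1, snow=1, cld=0), score=192

assignment: (fog=1, snow=1, cld=0); score = 192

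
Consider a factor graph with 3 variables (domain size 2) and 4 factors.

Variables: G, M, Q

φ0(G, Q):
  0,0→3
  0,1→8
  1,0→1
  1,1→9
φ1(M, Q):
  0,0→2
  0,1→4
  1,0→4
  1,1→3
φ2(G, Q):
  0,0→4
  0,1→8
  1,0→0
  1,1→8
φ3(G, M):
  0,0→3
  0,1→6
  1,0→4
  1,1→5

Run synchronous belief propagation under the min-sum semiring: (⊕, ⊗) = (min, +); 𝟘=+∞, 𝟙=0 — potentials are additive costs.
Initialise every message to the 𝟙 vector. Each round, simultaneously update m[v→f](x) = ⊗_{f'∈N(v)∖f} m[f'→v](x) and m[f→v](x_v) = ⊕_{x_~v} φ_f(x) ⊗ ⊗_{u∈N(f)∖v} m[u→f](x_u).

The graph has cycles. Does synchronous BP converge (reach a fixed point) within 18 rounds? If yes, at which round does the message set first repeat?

NOT CONVERGED within 18 rounds

init: all messages = 𝟙 over 2 values
r1 m[φ0→G] = [3, 1]
r1 m[φ0→Q] = [1, 8]
r1 m[φ1→M] = [2, 3]
r1 m[φ1→Q] = [2, 3]
r1 m[φ2→G] = [4, 0]
r1 m[φ2→Q] = [0, 8]
r1 m[φ3→G] = [3, 4]
r1 m[φ3→M] = [3, 5]
r1 m[G→φ0] = [0, 0]
r1 m[G→φ2] = [0, 0]
r1 m[G→φ3] = [0, 0]
r1 m[M→φ1] = [0, 0]
r1 m[M→φ3] = [0, 0]
r1 m[Q→φ0] = [0, 0]
r1 m[Q→φ1] = [0, 0]
r1 m[Q→φ2] = [0, 0]
r2 m[φ0→G] = [3, 1]
r2 m[φ0→Q] = [1, 8]
r2 m[φ1→M] = [2, 3]
r2 m[φ1→Q] = [2, 3]
r2 m[φ2→G] = [4, 0]
r2 m[φ2→Q] = [0, 8]
r2 m[φ3→G] = [3, 4]
r2 m[φ3→M] = [3, 5]
r2 m[G→φ0] = [7, 4]
r2 m[G→φ2] = [6, 5]
r2 m[G→φ3] = [7, 1]
r2 m[M→φ1] = [3, 5]
r2 m[M→φ3] = [2, 3]
r2 m[Q→φ0] = [2, 11]
r2 m[Q→φ1] = [1, 16]
r2 m[Q→φ2] = [3, 11]
r3 m[φ0→G] = [5, 3]
r3 m[φ0→Q] = [5, 13]
r3 m[φ1→M] = [3, 5]
r3 m[φ1→Q] = [5, 7]
r3 m[φ2→G] = [7, 3]
r3 m[φ2→Q] = [5, 13]
r3 m[φ3→G] = [5, 6]
r3 m[φ3→M] = [5, 6]
r3 m[G→φ0] = [7, 4]
r3 m[G→φ2] = [6, 5]
r3 m[G→φ3] = [7, 1]
r3 m[M→φ1] = [3, 5]
r3 m[M→φ3] = [2, 3]
r3 m[Q→φ0] = [2, 11]
r3 m[Q→φ1] = [1, 16]
r3 m[Q→φ2] = [3, 11]
r4 m[φ0→G] = [5, 3]
r4 m[φ0→Q] = [5, 13]
r4 m[φ1→M] = [3, 5]
r4 m[φ1→Q] = [5, 7]
r4 m[φ2→G] = [7, 3]
r4 m[φ2→Q] = [5, 13]
r4 m[φ3→G] = [5, 6]
r4 m[φ3→M] = [5, 6]
r4 m[G→φ0] = [12, 9]
r4 m[G→φ2] = [10, 9]
r4 m[G→φ3] = [12, 6]
r4 m[M→φ1] = [5, 6]
r4 m[M→φ3] = [3, 5]
r4 m[Q→φ0] = [10, 20]
r4 m[Q→φ1] = [10, 26]
r4 m[Q→φ2] = [10, 20]
r5 m[φ0→G] = [13, 11]
r5 m[φ0→Q] = [10, 18]
r5 m[φ1→M] = [12, 14]
r5 m[φ1→Q] = [7, 9]
r5 m[φ2→G] = [14, 10]
r5 m[φ2→Q] = [9, 17]
r5 m[φ3→G] = [6, 7]
r5 m[φ3→M] = [10, 11]
r5 m[G→φ0] = [12, 9]
r5 m[G→φ2] = [10, 9]
r5 m[G→φ3] = [12, 6]
r5 m[M→φ1] = [5, 6]
r5 m[M→φ3] = [3, 5]
r5 m[Q→φ0] = [10, 20]
r5 m[Q→φ1] = [10, 26]
r5 m[Q→φ2] = [10, 20]
r6 m[φ0→G] = [13, 11]
r6 m[φ0→Q] = [10, 18]
r6 m[φ1→M] = [12, 14]
r6 m[φ1→Q] = [7, 9]
r6 m[φ2→G] = [14, 10]
r6 m[φ2→Q] = [9, 17]
r6 m[φ3→G] = [6, 7]
r6 m[φ3→M] = [10, 11]
r6 m[G→φ0] = [20, 17]
r6 m[G→φ2] = [19, 18]
r6 m[G→φ3] = [27, 21]
r6 m[M→φ1] = [10, 11]
r6 m[M→φ3] = [12, 14]
r6 m[Q→φ0] = [16, 26]
r6 m[Q→φ1] = [19, 35]
r6 m[Q→φ2] = [17, 27]
r7 m[φ0→G] = [19, 17]
r7 m[φ0→Q] = [18, 26]
r7 m[φ1→M] = [21, 23]
r7 m[φ1→Q] = [12, 14]
r7 m[φ2→G] = [21, 17]
r7 m[φ2→Q] = [18, 26]
r7 m[φ3→G] = [15, 16]
r7 m[φ3→M] = [25, 26]
r7 m[G→φ0] = [20, 17]
r7 m[G→φ2] = [19, 18]
r7 m[G→φ3] = [27, 21]
r7 m[M→φ1] = [10, 11]
r7 m[M→φ3] = [12, 14]
r7 m[Q→φ0] = [16, 26]
r7 m[Q→φ1] = [19, 35]
r7 m[Q→φ2] = [17, 27]
r8 m[φ0→G] = [19, 17]
r8 m[φ0→Q] = [18, 26]
r8 m[φ1→M] = [21, 23]
r8 m[φ1→Q] = [12, 14]
r8 m[φ2→G] = [21, 17]
r8 m[φ2→Q] = [18, 26]
r8 m[φ3→G] = [15, 16]
r8 m[φ3→M] = [25, 26]
r8 m[G→φ0] = [36, 33]
r8 m[G→φ2] = [34, 33]
r8 m[G→φ3] = [40, 34]
r8 m[M→φ1] = [25, 26]
r8 m[M→φ3] = [21, 23]
r8 m[Q→φ0] = [30, 40]
r8 m[Q→φ1] = [36, 52]
r8 m[Q→φ2] = [30, 40]
r9 m[φ0→G] = [33, 31]
r9 m[φ0→Q] = [34, 42]
r9 m[φ1→M] = [38, 40]
r9 m[φ1→Q] = [27, 29]
r9 m[φ2→G] = [34, 30]
r9 m[φ2→Q] = [33, 41]
r9 m[φ3→G] = [24, 25]
r9 m[φ3→M] = [38, 39]
r9 m[G→φ0] = [36, 33]
r9 m[G→φ2] = [34, 33]
r9 m[G→φ3] = [40, 34]
r9 m[M→φ1] = [25, 26]
r9 m[M→φ3] = [21, 23]
r9 m[Q→φ0] = [30, 40]
r9 m[Q→φ1] = [36, 52]
r9 m[Q→φ2] = [30, 40]
r10 m[φ0→G] = [33, 31]
r10 m[φ0→Q] = [34, 42]
r10 m[φ1→M] = [38, 40]
r10 m[φ1→Q] = [27, 29]
r10 m[φ2→G] = [34, 30]
r10 m[φ2→Q] = [33, 41]
r10 m[φ3→G] = [24, 25]
r10 m[φ3→M] = [38, 39]
r10 m[G→φ0] = [58, 55]
r10 m[G→φ2] = [57, 56]
r10 m[G→φ3] = [67, 61]
r10 m[M→φ1] = [38, 39]
r10 m[M→φ3] = [38, 40]
r10 m[Q→φ0] = [60, 70]
r10 m[Q→φ1] = [67, 83]
r10 m[Q→φ2] = [61, 71]
r11 m[φ0→G] = [63, 61]
r11 m[φ0→Q] = [56, 64]
r11 m[φ1→M] = [69, 71]
r11 m[φ1→Q] = [40, 42]
r11 m[φ2→G] = [65, 61]
r11 m[φ2→Q] = [56, 64]
r11 m[φ3→G] = [41, 42]
r11 m[φ3→M] = [65, 66]
r11 m[G→φ0] = [58, 55]
r11 m[G→φ2] = [57, 56]
r11 m[G→φ3] = [67, 61]
r11 m[M→φ1] = [38, 39]
r11 m[M→φ3] = [38, 40]
r11 m[Q→φ0] = [60, 70]
r11 m[Q→φ1] = [67, 83]
r11 m[Q→φ2] = [61, 71]
r12 m[φ0→G] = [63, 61]
r12 m[φ0→Q] = [56, 64]
r12 m[φ1→M] = [69, 71]
r12 m[φ1→Q] = [40, 42]
r12 m[φ2→G] = [65, 61]
r12 m[φ2→Q] = [56, 64]
r12 m[φ3→G] = [41, 42]
r12 m[φ3→M] = [65, 66]
r12 m[G→φ0] = [106, 103]
r12 m[G→φ2] = [104, 103]
r12 m[G→φ3] = [128, 122]
r12 m[M→φ1] = [65, 66]
r12 m[M→φ3] = [69, 71]
r12 m[Q→φ0] = [96, 106]
r12 m[Q→φ1] = [112, 128]
r12 m[Q→φ2] = [96, 106]
r13 m[φ0→G] = [99, 97]
r13 m[φ0→Q] = [104, 112]
r13 m[φ1→M] = [114, 116]
r13 m[φ1→Q] = [67, 69]
r13 m[φ2→G] = [100, 96]
r13 m[φ2→Q] = [103, 111]
r13 m[φ3→G] = [72, 73]
r13 m[φ3→M] = [126, 127]
r13 m[G→φ0] = [106, 103]
r13 m[G→φ2] = [104, 103]
r13 m[G→φ3] = [128, 122]
r13 m[M→φ1] = [65, 66]
r13 m[M→φ3] = [69, 71]
r13 m[Q→φ0] = [96, 106]
r13 m[Q→φ1] = [112, 128]
r13 m[Q→φ2] = [96, 106]
r14 m[φ0→G] = [99, 97]
r14 m[φ0→Q] = [104, 112]
r14 m[φ1→M] = [114, 116]
r14 m[φ1→Q] = [67, 69]
r14 m[φ2→G] = [100, 96]
r14 m[φ2→Q] = [103, 111]
r14 m[φ3→G] = [72, 73]
r14 m[φ3→M] = [126, 127]
r14 m[G→φ0] = [172, 169]
r14 m[G→φ2] = [171, 170]
r14 m[G→φ3] = [199, 193]
r14 m[M→φ1] = [126, 127]
r14 m[M→φ3] = [114, 116]
r14 m[Q→φ0] = [170, 180]
r14 m[Q→φ1] = [207, 223]
r14 m[Q→φ2] = [171, 181]
r15 m[φ0→G] = [173, 171]
r15 m[φ0→Q] = [170, 178]
r15 m[φ1→M] = [209, 211]
r15 m[φ1→Q] = [128, 130]
r15 m[φ2→G] = [175, 171]
r15 m[φ2→Q] = [170, 178]
r15 m[φ3→G] = [117, 118]
r15 m[φ3→M] = [197, 198]
r15 m[G→φ0] = [172, 169]
r15 m[G→φ2] = [171, 170]
r15 m[G→φ3] = [199, 193]
r15 m[M→φ1] = [126, 127]
r15 m[M→φ3] = [114, 116]
r15 m[Q→φ0] = [170, 180]
r15 m[Q→φ1] = [207, 223]
r15 m[Q→φ2] = [171, 181]
r16 m[φ0→G] = [173, 171]
r16 m[φ0→Q] = [170, 178]
r16 m[φ1→M] = [209, 211]
r16 m[φ1→Q] = [128, 130]
r16 m[φ2→G] = [175, 171]
r16 m[φ2→Q] = [170, 178]
r16 m[φ3→G] = [117, 118]
r16 m[φ3→M] = [197, 198]
r16 m[G→φ0] = [292, 289]
r16 m[G→φ2] = [290, 289]
r16 m[G→φ3] = [348, 342]
r16 m[M→φ1] = [197, 198]
r16 m[M→φ3] = [209, 211]
r16 m[Q→φ0] = [298, 308]
r16 m[Q→φ1] = [340, 356]
r16 m[Q→φ2] = [298, 308]
r17 m[φ0→G] = [301, 299]
r17 m[φ0→Q] = [290, 298]
r17 m[φ1→M] = [342, 344]
r17 m[φ1→Q] = [199, 201]
r17 m[φ2→G] = [302, 298]
r17 m[φ2→Q] = [289, 297]
r17 m[φ3→G] = [212, 213]
r17 m[φ3→M] = [346, 347]
r17 m[G→φ0] = [292, 289]
r17 m[G→φ2] = [290, 289]
r17 m[G→φ3] = [348, 342]
r17 m[M→φ1] = [197, 198]
r17 m[M→φ3] = [209, 211]
r17 m[Q→φ0] = [298, 308]
r17 m[Q→φ1] = [340, 356]
r17 m[Q→φ2] = [298, 308]
r18 m[φ0→G] = [301, 299]
r18 m[φ0→Q] = [290, 298]
r18 m[φ1→M] = [342, 344]
r18 m[φ1→Q] = [199, 201]
r18 m[φ2→G] = [302, 298]
r18 m[φ2→Q] = [289, 297]
r18 m[φ3→G] = [212, 213]
r18 m[φ3→M] = [346, 347]
r18 m[G→φ0] = [514, 511]
r18 m[G→φ2] = [513, 512]
r18 m[G→φ3] = [603, 597]
r18 m[M→φ1] = [346, 347]
r18 m[M→φ3] = [342, 344]
r18 m[Q→φ0] = [488, 498]
r18 m[Q→φ1] = [579, 595]
r18 m[Q→φ2] = [489, 499]
no fixed point within 18 rounds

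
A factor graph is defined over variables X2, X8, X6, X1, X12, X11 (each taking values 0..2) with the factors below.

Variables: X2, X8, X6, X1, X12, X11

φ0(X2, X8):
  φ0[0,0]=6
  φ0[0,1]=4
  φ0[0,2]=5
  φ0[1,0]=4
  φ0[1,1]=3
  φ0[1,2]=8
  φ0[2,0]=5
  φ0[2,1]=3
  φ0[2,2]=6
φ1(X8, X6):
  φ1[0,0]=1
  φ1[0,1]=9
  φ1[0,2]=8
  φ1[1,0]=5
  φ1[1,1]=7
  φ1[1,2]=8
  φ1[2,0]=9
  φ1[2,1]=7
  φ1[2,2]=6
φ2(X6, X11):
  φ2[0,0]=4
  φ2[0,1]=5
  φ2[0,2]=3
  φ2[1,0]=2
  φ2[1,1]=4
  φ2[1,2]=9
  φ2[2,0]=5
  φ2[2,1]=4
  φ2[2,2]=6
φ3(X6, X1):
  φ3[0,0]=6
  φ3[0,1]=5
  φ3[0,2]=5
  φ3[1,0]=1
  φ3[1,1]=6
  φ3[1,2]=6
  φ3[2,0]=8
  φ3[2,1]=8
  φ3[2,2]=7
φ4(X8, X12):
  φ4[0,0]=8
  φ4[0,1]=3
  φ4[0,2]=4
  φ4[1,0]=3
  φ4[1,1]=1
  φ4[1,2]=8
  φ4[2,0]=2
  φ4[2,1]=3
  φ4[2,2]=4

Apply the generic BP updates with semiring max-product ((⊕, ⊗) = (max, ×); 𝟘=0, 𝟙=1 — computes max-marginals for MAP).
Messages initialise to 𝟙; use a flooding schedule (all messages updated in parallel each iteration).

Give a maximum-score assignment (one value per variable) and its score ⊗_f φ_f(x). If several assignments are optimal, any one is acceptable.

assignment: (X2=0, X8=0, X6=1, X1=1, X12=0, X11=2); score = 23328

init: all messages = 𝟙 over 3 values
r1 m[φ0→X2] = [6, 8, 6]
r1 m[φ0→X8] = [6, 4, 8]
r1 m[φ1→X8] = [9, 8, 9]
r1 m[φ1→X6] = [9, 9, 8]
r1 m[φ2→X6] = [5, 9, 6]
r1 m[φ2→X11] = [5, 5, 9]
r1 m[φ3→X6] = [6, 6, 8]
r1 m[φ3→X1] = [8, 8, 7]
r1 m[φ4→X8] = [8, 8, 4]
r1 m[φ4→X12] = [8, 3, 8]
r1 m[X2→φ0] = [1, 1, 1]
r1 m[X8→φ0] = [1, 1, 1]
r1 m[X8→φ1] = [1, 1, 1]
r1 m[X8→φ4] = [1, 1, 1]
r1 m[X6→φ1] = [1, 1, 1]
r1 m[X6→φ2] = [1, 1, 1]
r1 m[X6→φ3] = [1, 1, 1]
r1 m[X1→φ3] = [1, 1, 1]
r1 m[X12→φ4] = [1, 1, 1]
r1 m[X11→φ2] = [1, 1, 1]
r2 m[φ0→X2] = [6, 8, 6]
r2 m[φ0→X8] = [6, 4, 8]
r2 m[φ1→X8] = [9, 8, 9]
r2 m[φ1→X6] = [9, 9, 8]
r2 m[φ2→X6] = [5, 9, 6]
r2 m[φ2→X11] = [5, 5, 9]
r2 m[φ3→X6] = [6, 6, 8]
r2 m[φ3→X1] = [8, 8, 7]
r2 m[φ4→X8] = [8, 8, 4]
r2 m[φ4→X12] = [8, 3, 8]
r2 m[X2→φ0] = [1, 1, 1]
r2 m[X8→φ0] = [72, 64, 36]
r2 m[X8→φ1] = [48, 32, 32]
r2 m[X8→φ4] = [54, 32, 72]
r2 m[X6→φ1] = [30, 54, 48]
r2 m[X6→φ2] = [54, 54, 64]
r2 m[X6→φ3] = [45, 81, 48]
r2 m[X1→φ3] = [1, 1, 1]
r2 m[X12→φ4] = [1, 1, 1]
r2 m[X11→φ2] = [1, 1, 1]
r3 m[φ0→X2] = [432, 288, 360]
r3 m[φ0→X8] = [6, 4, 8]
r3 m[φ1→X8] = [486, 384, 378]
r3 m[φ1→X6] = [288, 432, 384]
r3 m[φ2→X6] = [5, 9, 6]
r3 m[φ2→X11] = [320, 270, 486]
r3 m[φ3→X6] = [6, 6, 8]
r3 m[φ3→X1] = [384, 486, 486]
r3 m[φ4→X8] = [8, 8, 4]
r3 m[φ4→X12] = [432, 216, 288]
r3 m[X2→φ0] = [1, 1, 1]
r3 m[X8→φ0] = [72, 64, 36]
r3 m[X8→φ1] = [48, 32, 32]
r3 m[X8→φ4] = [54, 32, 72]
r3 m[X6→φ1] = [30, 54, 48]
r3 m[X6→φ2] = [54, 54, 64]
r3 m[X6→φ3] = [45, 81, 48]
r3 m[X1→φ3] = [1, 1, 1]
r3 m[X12→φ4] = [1, 1, 1]
r3 m[X11→φ2] = [1, 1, 1]
r4 m[φ0→X2] = [432, 288, 360]
r4 m[φ0→X8] = [6, 4, 8]
r4 m[φ1→X8] = [486, 384, 378]
r4 m[φ1→X6] = [288, 432, 384]
r4 m[φ2→X6] = [5, 9, 6]
r4 m[φ2→X11] = [320, 270, 486]
r4 m[φ3→X6] = [6, 6, 8]
r4 m[φ3→X1] = [384, 486, 486]
r4 m[φ4→X8] = [8, 8, 4]
r4 m[φ4→X12] = [432, 216, 288]
r4 m[X2→φ0] = [1, 1, 1]
r4 m[X8→φ0] = [3888, 3072, 1512]
r4 m[X8→φ1] = [48, 32, 32]
r4 m[X8→φ4] = [2916, 1536, 3024]
r4 m[X6→φ1] = [30, 54, 48]
r4 m[X6→φ2] = [1728, 2592, 3072]
r4 m[X6→φ3] = [1440, 3888, 2304]
r4 m[X1→φ3] = [1, 1, 1]
r4 m[X12→φ4] = [1, 1, 1]
r4 m[X11→φ2] = [1, 1, 1]
r5 m[φ0→X2] = [23328, 15552, 19440]
r5 m[φ0→X8] = [6, 4, 8]
r5 m[φ1→X8] = [486, 384, 378]
r5 m[φ1→X6] = [288, 432, 384]
r5 m[φ2→X6] = [5, 9, 6]
r5 m[φ2→X11] = [15360, 12288, 23328]
r5 m[φ3→X6] = [6, 6, 8]
r5 m[φ3→X1] = [18432, 23328, 23328]
r5 m[φ4→X8] = [8, 8, 4]
r5 m[φ4→X12] = [23328, 9072, 12288]
r5 m[X2→φ0] = [1, 1, 1]
r5 m[X8→φ0] = [3888, 3072, 1512]
r5 m[X8→φ1] = [48, 32, 32]
r5 m[X8→φ4] = [2916, 1536, 3024]
r5 m[X6→φ1] = [30, 54, 48]
r5 m[X6→φ2] = [1728, 2592, 3072]
r5 m[X6→φ3] = [1440, 3888, 2304]
r5 m[X1→φ3] = [1, 1, 1]
r5 m[X12→φ4] = [1, 1, 1]
r5 m[X11→φ2] = [1, 1, 1]
r6 m[φ0→X2] = [23328, 15552, 19440]
r6 m[φ0→X8] = [6, 4, 8]
r6 m[φ1→X8] = [486, 384, 378]
r6 m[φ1→X6] = [288, 432, 384]
r6 m[φ2→X6] = [5, 9, 6]
r6 m[φ2→X11] = [15360, 12288, 23328]
r6 m[φ3→X6] = [6, 6, 8]
r6 m[φ3→X1] = [18432, 23328, 23328]
r6 m[φ4→X8] = [8, 8, 4]
r6 m[φ4→X12] = [23328, 9072, 12288]
r6 m[X2→φ0] = [1, 1, 1]
r6 m[X8→φ0] = [3888, 3072, 1512]
r6 m[X8→φ1] = [48, 32, 32]
r6 m[X8→φ4] = [2916, 1536, 3024]
r6 m[X6→φ1] = [30, 54, 48]
r6 m[X6→φ2] = [1728, 2592, 3072]
r6 m[X6→φ3] = [1440, 3888, 2304]
r6 m[X1→φ3] = [1, 1, 1]
r6 m[X12→φ4] = [1, 1, 1]
r6 m[X11→φ2] = [1, 1, 1]
fixed point reached at round 6
traceback from X2: (X2=0, X8=0, X6=1, X1=1, X12=0, X11=2), score=23328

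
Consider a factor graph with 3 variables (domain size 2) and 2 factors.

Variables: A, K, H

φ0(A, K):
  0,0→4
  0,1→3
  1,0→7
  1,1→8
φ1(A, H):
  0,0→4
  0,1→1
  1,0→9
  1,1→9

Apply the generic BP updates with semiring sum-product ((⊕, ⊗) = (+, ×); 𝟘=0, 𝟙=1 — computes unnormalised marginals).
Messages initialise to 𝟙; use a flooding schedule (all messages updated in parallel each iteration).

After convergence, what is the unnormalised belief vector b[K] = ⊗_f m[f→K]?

b[K] = [146, 159]

init: all messages = 𝟙 over 2 values
r1 m[φ0→A] = [7, 15]
r1 m[φ0→K] = [11, 11]
r1 m[φ1→A] = [5, 18]
r1 m[φ1→H] = [13, 10]
r1 m[A→φ0] = [1, 1]
r1 m[A→φ1] = [1, 1]
r1 m[K→φ0] = [1, 1]
r1 m[H→φ1] = [1, 1]
r2 m[φ0→A] = [7, 15]
r2 m[φ0→K] = [11, 11]
r2 m[φ1→A] = [5, 18]
r2 m[φ1→H] = [13, 10]
r2 m[A→φ0] = [5, 18]
r2 m[A→φ1] = [7, 15]
r2 m[K→φ0] = [1, 1]
r2 m[H→φ1] = [1, 1]
r3 m[φ0→A] = [7, 15]
r3 m[φ0→K] = [146, 159]
r3 m[φ1→A] = [5, 18]
r3 m[φ1→H] = [163, 142]
r3 m[A→φ0] = [5, 18]
r3 m[A→φ1] = [7, 15]
r3 m[K→φ0] = [1, 1]
r3 m[H→φ1] = [1, 1]
r4 m[φ0→A] = [7, 15]
r4 m[φ0→K] = [146, 159]
r4 m[φ1→A] = [5, 18]
r4 m[φ1→H] = [163, 142]
r4 m[A→φ0] = [5, 18]
r4 m[A→φ1] = [7, 15]
r4 m[K→φ0] = [1, 1]
r4 m[H→φ1] = [1, 1]
fixed point reached at round 4
b[K] = ⊗ incoming = [146, 159]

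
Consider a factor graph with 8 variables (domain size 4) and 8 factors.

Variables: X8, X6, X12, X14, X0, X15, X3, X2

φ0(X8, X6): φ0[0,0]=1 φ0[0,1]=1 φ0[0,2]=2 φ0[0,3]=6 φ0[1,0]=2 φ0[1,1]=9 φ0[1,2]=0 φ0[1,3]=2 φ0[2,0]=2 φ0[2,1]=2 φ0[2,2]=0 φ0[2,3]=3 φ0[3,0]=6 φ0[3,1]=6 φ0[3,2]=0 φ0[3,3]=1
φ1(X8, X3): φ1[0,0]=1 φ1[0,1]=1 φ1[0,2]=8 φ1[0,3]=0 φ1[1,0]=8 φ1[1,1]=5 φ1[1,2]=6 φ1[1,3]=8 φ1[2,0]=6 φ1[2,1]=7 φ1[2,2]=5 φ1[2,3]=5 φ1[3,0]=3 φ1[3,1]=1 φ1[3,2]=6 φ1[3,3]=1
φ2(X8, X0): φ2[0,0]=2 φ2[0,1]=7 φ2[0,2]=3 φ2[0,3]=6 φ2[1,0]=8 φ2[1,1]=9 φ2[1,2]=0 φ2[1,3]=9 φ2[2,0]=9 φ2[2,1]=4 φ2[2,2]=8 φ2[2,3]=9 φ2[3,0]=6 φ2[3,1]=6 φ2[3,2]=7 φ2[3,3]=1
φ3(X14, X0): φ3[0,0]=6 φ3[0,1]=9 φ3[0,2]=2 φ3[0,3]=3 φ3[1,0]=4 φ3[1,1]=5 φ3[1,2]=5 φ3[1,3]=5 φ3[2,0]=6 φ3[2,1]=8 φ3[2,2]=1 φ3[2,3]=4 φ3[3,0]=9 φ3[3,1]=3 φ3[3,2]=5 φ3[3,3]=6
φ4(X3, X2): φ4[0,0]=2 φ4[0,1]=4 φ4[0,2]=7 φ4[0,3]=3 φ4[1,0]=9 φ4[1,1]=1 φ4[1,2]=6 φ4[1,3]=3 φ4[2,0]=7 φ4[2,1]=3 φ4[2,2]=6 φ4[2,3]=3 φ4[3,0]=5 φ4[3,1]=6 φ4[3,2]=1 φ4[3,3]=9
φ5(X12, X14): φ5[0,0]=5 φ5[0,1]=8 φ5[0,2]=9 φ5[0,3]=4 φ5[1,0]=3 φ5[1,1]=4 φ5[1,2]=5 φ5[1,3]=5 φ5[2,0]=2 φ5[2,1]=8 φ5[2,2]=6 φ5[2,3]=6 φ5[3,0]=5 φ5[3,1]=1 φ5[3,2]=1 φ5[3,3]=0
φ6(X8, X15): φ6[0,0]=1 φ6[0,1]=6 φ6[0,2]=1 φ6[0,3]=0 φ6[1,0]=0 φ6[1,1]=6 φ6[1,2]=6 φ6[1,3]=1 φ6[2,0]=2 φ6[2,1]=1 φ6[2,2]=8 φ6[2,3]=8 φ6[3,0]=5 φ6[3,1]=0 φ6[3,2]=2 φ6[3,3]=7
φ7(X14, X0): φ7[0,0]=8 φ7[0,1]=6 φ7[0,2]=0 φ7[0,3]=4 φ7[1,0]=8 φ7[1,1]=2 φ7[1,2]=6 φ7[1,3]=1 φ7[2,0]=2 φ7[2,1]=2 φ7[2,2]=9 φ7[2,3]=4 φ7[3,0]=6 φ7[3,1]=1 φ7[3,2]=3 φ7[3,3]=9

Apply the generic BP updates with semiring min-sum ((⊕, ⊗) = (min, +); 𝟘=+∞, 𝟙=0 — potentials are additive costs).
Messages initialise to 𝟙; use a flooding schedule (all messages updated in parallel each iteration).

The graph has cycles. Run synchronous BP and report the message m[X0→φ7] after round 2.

message @ round 2 = [6, 7, 1, 4]

init: all messages = 𝟙 over 4 values
r1 m[φ0→X8] = [1, 0, 0, 0]
r1 m[φ0→X6] = [1, 1, 0, 1]
r1 m[φ1→X8] = [0, 5, 5, 1]
r1 m[φ1→X3] = [1, 1, 5, 0]
r1 m[φ2→X8] = [2, 0, 4, 1]
r1 m[φ2→X0] = [2, 4, 0, 1]
r1 m[φ3→X14] = [2, 4, 1, 3]
r1 m[φ3→X0] = [4, 3, 1, 3]
r1 m[φ4→X3] = [2, 1, 3, 1]
r1 m[φ4→X2] = [2, 1, 1, 3]
r1 m[φ5→X12] = [4, 3, 2, 0]
r1 m[φ5→X14] = [2, 1, 1, 0]
r1 m[φ6→X8] = [0, 0, 1, 0]
r1 m[φ6→X15] = [0, 0, 1, 0]
r1 m[φ7→X14] = [0, 1, 2, 1]
r1 m[φ7→X0] = [2, 1, 0, 1]
r1 m[X8→φ0] = [0, 0, 0, 0]
r1 m[X8→φ1] = [0, 0, 0, 0]
r1 m[X8→φ2] = [0, 0, 0, 0]
r1 m[X8→φ6] = [0, 0, 0, 0]
r1 m[X6→φ0] = [0, 0, 0, 0]
r1 m[X12→φ5] = [0, 0, 0, 0]
r1 m[X14→φ3] = [0, 0, 0, 0]
r1 m[X14→φ5] = [0, 0, 0, 0]
r1 m[X14→φ7] = [0, 0, 0, 0]
r1 m[X0→φ2] = [0, 0, 0, 0]
r1 m[X0→φ3] = [0, 0, 0, 0]
r1 m[X0→φ7] = [0, 0, 0, 0]
r1 m[X15→φ6] = [0, 0, 0, 0]
r1 m[X3→φ1] = [0, 0, 0, 0]
r1 m[X3→φ4] = [0, 0, 0, 0]
r1 m[X2→φ4] = [0, 0, 0, 0]
r2 m[φ0→X8] = [1, 0, 0, 0]
r2 m[φ0→X6] = [1, 1, 0, 1]
r2 m[φ1→X8] = [0, 5, 5, 1]
r2 m[φ1→X3] = [1, 1, 5, 0]
r2 m[φ2→X8] = [2, 0, 4, 1]
r2 m[φ2→X0] = [2, 4, 0, 1]
r2 m[φ3→X14] = [2, 4, 1, 3]
r2 m[φ3→X0] = [4, 3, 1, 3]
r2 m[φ4→X3] = [2, 1, 3, 1]
r2 m[φ4→X2] = [2, 1, 1, 3]
r2 m[φ5→X12] = [4, 3, 2, 0]
r2 m[φ5→X14] = [2, 1, 1, 0]
r2 m[φ6→X8] = [0, 0, 1, 0]
r2 m[φ6→X15] = [0, 0, 1, 0]
r2 m[φ7→X14] = [0, 1, 2, 1]
r2 m[φ7→X0] = [2, 1, 0, 1]
r2 m[X8→φ0] = [2, 5, 10, 2]
r2 m[X8→φ1] = [3, 0, 5, 1]
r2 m[X8→φ2] = [1, 5, 6, 1]
r2 m[X8→φ6] = [3, 5, 9, 2]
r2 m[X6→φ0] = [0, 0, 0, 0]
r2 m[X12→φ5] = [0, 0, 0, 0]
r2 m[X14→φ3] = [2, 2, 3, 1]
r2 m[X14→φ5] = [2, 5, 3, 4]
r2 m[X14→φ7] = [4, 5, 2, 3]
r2 m[X0→φ2] = [6, 4, 1, 4]
r2 m[X0→φ3] = [4, 5, 0, 2]
r2 m[X0→φ7] = [6, 7, 1, 4]
r2 m[X15→φ6] = [0, 0, 0, 0]
r2 m[X3→φ1] = [2, 1, 3, 1]
r2 m[X3→φ4] = [1, 1, 5, 0]
r2 m[X2→φ4] = [0, 0, 0, 0]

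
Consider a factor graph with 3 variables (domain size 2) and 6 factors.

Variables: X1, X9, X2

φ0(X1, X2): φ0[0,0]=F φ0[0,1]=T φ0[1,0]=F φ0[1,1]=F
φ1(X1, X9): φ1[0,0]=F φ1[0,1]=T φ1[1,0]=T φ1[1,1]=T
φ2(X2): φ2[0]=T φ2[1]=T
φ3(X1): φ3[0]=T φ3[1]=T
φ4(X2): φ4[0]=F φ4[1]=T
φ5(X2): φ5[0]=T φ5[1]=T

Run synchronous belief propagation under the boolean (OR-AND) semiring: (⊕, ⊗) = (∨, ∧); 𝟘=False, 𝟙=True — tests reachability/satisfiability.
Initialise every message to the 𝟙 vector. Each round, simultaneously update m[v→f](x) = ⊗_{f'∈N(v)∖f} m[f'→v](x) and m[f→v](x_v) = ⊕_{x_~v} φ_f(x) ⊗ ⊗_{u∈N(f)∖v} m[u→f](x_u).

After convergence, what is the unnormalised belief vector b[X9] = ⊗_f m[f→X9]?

init: all messages = 𝟙 over 2 values
r1 m[φ0→X1] = [T, F]
r1 m[φ0→X2] = [F, T]
r1 m[φ1→X1] = [T, T]
r1 m[φ1→X9] = [T, T]
r1 m[φ2→X2] = [T, T]
r1 m[φ3→X1] = [T, T]
r1 m[φ4→X2] = [F, T]
r1 m[φ5→X2] = [T, T]
r1 m[X1→φ0] = [T, T]
r1 m[X1→φ1] = [T, T]
r1 m[X1→φ3] = [T, T]
r1 m[X9→φ1] = [T, T]
r1 m[X2→φ0] = [T, T]
r1 m[X2→φ2] = [T, T]
r1 m[X2→φ4] = [T, T]
r1 m[X2→φ5] = [T, T]
r2 m[φ0→X1] = [T, F]
r2 m[φ0→X2] = [F, T]
r2 m[φ1→X1] = [T, T]
r2 m[φ1→X9] = [T, T]
r2 m[φ2→X2] = [T, T]
r2 m[φ3→X1] = [T, T]
r2 m[φ4→X2] = [F, T]
r2 m[φ5→X2] = [T, T]
r2 m[X1→φ0] = [T, T]
r2 m[X1→φ1] = [T, F]
r2 m[X1→φ3] = [T, F]
r2 m[X9→φ1] = [T, T]
r2 m[X2→φ0] = [F, T]
r2 m[X2→φ2] = [F, T]
r2 m[X2→φ4] = [F, T]
r2 m[X2→φ5] = [F, T]
r3 m[φ0→X1] = [T, F]
r3 m[φ0→X2] = [F, T]
r3 m[φ1→X1] = [T, T]
r3 m[φ1→X9] = [F, T]
r3 m[φ2→X2] = [T, T]
r3 m[φ3→X1] = [T, T]
r3 m[φ4→X2] = [F, T]
r3 m[φ5→X2] = [T, T]
r3 m[X1→φ0] = [T, T]
r3 m[X1→φ1] = [T, F]
r3 m[X1→φ3] = [T, F]
r3 m[X9→φ1] = [T, T]
r3 m[X2→φ0] = [F, T]
r3 m[X2→φ2] = [F, T]
r3 m[X2→φ4] = [F, T]
r3 m[X2→φ5] = [F, T]
r4 m[φ0→X1] = [T, F]
r4 m[φ0→X2] = [F, T]
r4 m[φ1→X1] = [T, T]
r4 m[φ1→X9] = [F, T]
r4 m[φ2→X2] = [T, T]
r4 m[φ3→X1] = [T, T]
r4 m[φ4→X2] = [F, T]
r4 m[φ5→X2] = [T, T]
r4 m[X1→φ0] = [T, T]
r4 m[X1→φ1] = [T, F]
r4 m[X1→φ3] = [T, F]
r4 m[X9→φ1] = [T, T]
r4 m[X2→φ0] = [F, T]
r4 m[X2→φ2] = [F, T]
r4 m[X2→φ4] = [F, T]
r4 m[X2→φ5] = [F, T]
fixed point reached at round 4
b[X9] = ⊗ incoming = [F, T]

b[X9] = [F, T]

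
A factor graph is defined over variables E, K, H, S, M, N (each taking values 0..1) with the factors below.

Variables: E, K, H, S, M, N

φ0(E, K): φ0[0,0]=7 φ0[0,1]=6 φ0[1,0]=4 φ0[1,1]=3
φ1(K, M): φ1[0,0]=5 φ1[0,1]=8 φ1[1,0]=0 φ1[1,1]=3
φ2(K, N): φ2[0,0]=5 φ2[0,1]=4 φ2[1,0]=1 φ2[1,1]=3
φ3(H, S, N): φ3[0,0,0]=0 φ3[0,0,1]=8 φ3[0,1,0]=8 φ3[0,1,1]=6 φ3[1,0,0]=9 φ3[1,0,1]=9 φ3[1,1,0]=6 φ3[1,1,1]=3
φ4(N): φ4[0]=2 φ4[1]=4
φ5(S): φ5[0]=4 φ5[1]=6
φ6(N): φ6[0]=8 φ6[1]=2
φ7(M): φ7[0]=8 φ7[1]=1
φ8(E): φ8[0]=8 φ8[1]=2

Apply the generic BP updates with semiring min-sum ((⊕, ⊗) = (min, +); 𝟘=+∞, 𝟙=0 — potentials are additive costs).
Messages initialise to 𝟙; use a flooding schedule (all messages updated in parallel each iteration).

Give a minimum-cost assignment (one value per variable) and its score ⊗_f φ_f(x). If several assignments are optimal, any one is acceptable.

init: all messages = 𝟙 over 2 values
r1 m[φ0→E] = [6, 3]
r1 m[φ0→K] = [4, 3]
r1 m[φ1→K] = [5, 0]
r1 m[φ1→M] = [0, 3]
r1 m[φ2→K] = [4, 1]
r1 m[φ2→N] = [1, 3]
r1 m[φ3→H] = [0, 3]
r1 m[φ3→S] = [0, 3]
r1 m[φ3→N] = [0, 3]
r1 m[φ4→N] = [2, 4]
r1 m[φ5→S] = [4, 6]
r1 m[φ6→N] = [8, 2]
r1 m[φ7→M] = [8, 1]
r1 m[φ8→E] = [8, 2]
r1 m[E→φ0] = [0, 0]
r1 m[E→φ8] = [0, 0]
r1 m[K→φ0] = [0, 0]
r1 m[K→φ1] = [0, 0]
r1 m[K→φ2] = [0, 0]
r1 m[H→φ3] = [0, 0]
r1 m[S→φ3] = [0, 0]
r1 m[S→φ5] = [0, 0]
r1 m[M→φ1] = [0, 0]
r1 m[M→φ7] = [0, 0]
r1 m[N→φ2] = [0, 0]
r1 m[N→φ3] = [0, 0]
r1 m[N→φ4] = [0, 0]
r1 m[N→φ6] = [0, 0]
r2 m[φ0→E] = [6, 3]
r2 m[φ0→K] = [4, 3]
r2 m[φ1→K] = [5, 0]
r2 m[φ1→M] = [0, 3]
r2 m[φ2→K] = [4, 1]
r2 m[φ2→N] = [1, 3]
r2 m[φ3→H] = [0, 3]
r2 m[φ3→S] = [0, 3]
r2 m[φ3→N] = [0, 3]
r2 m[φ4→N] = [2, 4]
r2 m[φ5→S] = [4, 6]
r2 m[φ6→N] = [8, 2]
r2 m[φ7→M] = [8, 1]
r2 m[φ8→E] = [8, 2]
r2 m[E→φ0] = [8, 2]
r2 m[E→φ8] = [6, 3]
r2 m[K→φ0] = [9, 1]
r2 m[K→φ1] = [8, 4]
r2 m[K→φ2] = [9, 3]
r2 m[H→φ3] = [0, 0]
r2 m[S→φ3] = [4, 6]
r2 m[S→φ5] = [0, 3]
r2 m[M→φ1] = [8, 1]
r2 m[M→φ7] = [0, 3]
r2 m[N→φ2] = [10, 9]
r2 m[N→φ3] = [11, 9]
r2 m[N→φ4] = [9, 8]
r2 m[N→φ6] = [3, 10]
r3 m[φ0→E] = [7, 4]
r3 m[φ0→K] = [6, 5]
r3 m[φ1→K] = [9, 4]
r3 m[φ1→M] = [4, 7]
r3 m[φ2→K] = [13, 11]
r3 m[φ2→N] = [4, 6]
r3 m[φ3→H] = [15, 18]
r3 m[φ3→S] = [11, 12]
r3 m[φ3→N] = [4, 9]
r3 m[φ4→N] = [2, 4]
r3 m[φ5→S] = [4, 6]
r3 m[φ6→N] = [8, 2]
r3 m[φ7→M] = [8, 1]
r3 m[φ8→E] = [8, 2]
r3 m[E→φ0] = [8, 2]
r3 m[E→φ8] = [6, 3]
r3 m[K→φ0] = [9, 1]
r3 m[K→φ1] = [8, 4]
r3 m[K→φ2] = [9, 3]
r3 m[H→φ3] = [0, 0]
r3 m[S→φ3] = [4, 6]
r3 m[S→φ5] = [0, 3]
r3 m[M→φ1] = [8, 1]
r3 m[M→φ7] = [0, 3]
r3 m[N→φ2] = [10, 9]
r3 m[N→φ3] = [11, 9]
r3 m[N→φ4] = [9, 8]
r3 m[N→φ6] = [3, 10]
r4 m[φ0→E] = [7, 4]
r4 m[φ0→K] = [6, 5]
r4 m[φ1→K] = [9, 4]
r4 m[φ1→M] = [4, 7]
r4 m[φ2→K] = [13, 11]
r4 m[φ2→N] = [4, 6]
r4 m[φ3→H] = [15, 18]
r4 m[φ3→S] = [11, 12]
r4 m[φ3→N] = [4, 9]
r4 m[φ4→N] = [2, 4]
r4 m[φ5→S] = [4, 6]
r4 m[φ6→N] = [8, 2]
r4 m[φ7→M] = [8, 1]
r4 m[φ8→E] = [8, 2]
r4 m[E→φ0] = [8, 2]
r4 m[E→φ8] = [7, 4]
r4 m[K→φ0] = [22, 15]
r4 m[K→φ1] = [19, 16]
r4 m[K→φ2] = [15, 9]
r4 m[H→φ3] = [0, 0]
r4 m[S→φ3] = [4, 6]
r4 m[S→φ5] = [11, 12]
r4 m[M→φ1] = [8, 1]
r4 m[M→φ7] = [4, 7]
r4 m[N→φ2] = [14, 15]
r4 m[N→φ3] = [14, 12]
r4 m[N→φ4] = [16, 17]
r4 m[N→φ6] = [10, 19]
r5 m[φ0→E] = [21, 18]
r5 m[φ0→K] = [6, 5]
r5 m[φ1→K] = [9, 4]
r5 m[φ1→M] = [16, 19]
r5 m[φ2→K] = [19, 15]
r5 m[φ2→N] = [10, 12]
r5 m[φ3→H] = [18, 21]
r5 m[φ3→S] = [14, 15]
r5 m[φ3→N] = [4, 9]
r5 m[φ4→N] = [2, 4]
r5 m[φ5→S] = [4, 6]
r5 m[φ6→N] = [8, 2]
r5 m[φ7→M] = [8, 1]
r5 m[φ8→E] = [8, 2]
r5 m[E→φ0] = [8, 2]
r5 m[E→φ8] = [7, 4]
r5 m[K→φ0] = [22, 15]
r5 m[K→φ1] = [19, 16]
r5 m[K→φ2] = [15, 9]
r5 m[H→φ3] = [0, 0]
r5 m[S→φ3] = [4, 6]
r5 m[S→φ5] = [11, 12]
r5 m[M→φ1] = [8, 1]
r5 m[M→φ7] = [4, 7]
r5 m[N→φ2] = [14, 15]
r5 m[N→φ3] = [14, 12]
r5 m[N→φ4] = [16, 17]
r5 m[N→φ6] = [10, 19]
r6 m[φ0→E] = [21, 18]
r6 m[φ0→K] = [6, 5]
r6 m[φ1→K] = [9, 4]
r6 m[φ1→M] = [16, 19]
r6 m[φ2→K] = [19, 15]
r6 m[φ2→N] = [10, 12]
r6 m[φ3→H] = [18, 21]
r6 m[φ3→S] = [14, 15]
r6 m[φ3→N] = [4, 9]
r6 m[φ4→N] = [2, 4]
r6 m[φ5→S] = [4, 6]
r6 m[φ6→N] = [8, 2]
r6 m[φ7→M] = [8, 1]
r6 m[φ8→E] = [8, 2]
r6 m[E→φ0] = [8, 2]
r6 m[E→φ8] = [21, 18]
r6 m[K→φ0] = [28, 19]
r6 m[K→φ1] = [25, 20]
r6 m[K→φ2] = [15, 9]
r6 m[H→φ3] = [0, 0]
r6 m[S→φ3] = [4, 6]
r6 m[S→φ5] = [14, 15]
r6 m[M→φ1] = [8, 1]
r6 m[M→φ7] = [16, 19]
r6 m[N→φ2] = [14, 15]
r6 m[N→φ3] = [20, 18]
r6 m[N→φ4] = [22, 23]
r6 m[N→φ6] = [16, 25]
r7 m[φ0→E] = [25, 22]
r7 m[φ0→K] = [6, 5]
r7 m[φ1→K] = [9, 4]
r7 m[φ1→M] = [20, 23]
r7 m[φ2→K] = [19, 15]
r7 m[φ2→N] = [10, 12]
r7 m[φ3→H] = [24, 27]
r7 m[φ3→S] = [20, 21]
r7 m[φ3→N] = [4, 9]
r7 m[φ4→N] = [2, 4]
r7 m[φ5→S] = [4, 6]
r7 m[φ6→N] = [8, 2]
r7 m[φ7→M] = [8, 1]
r7 m[φ8→E] = [8, 2]
r7 m[E→φ0] = [8, 2]
r7 m[E→φ8] = [21, 18]
r7 m[K→φ0] = [28, 19]
r7 m[K→φ1] = [25, 20]
r7 m[K→φ2] = [15, 9]
r7 m[H→φ3] = [0, 0]
r7 m[S→φ3] = [4, 6]
r7 m[S→φ5] = [14, 15]
r7 m[M→φ1] = [8, 1]
r7 m[M→φ7] = [16, 19]
r7 m[N→φ2] = [14, 15]
r7 m[N→φ3] = [20, 18]
r7 m[N→φ4] = [22, 23]
r7 m[N→φ6] = [16, 25]
r8 m[φ0→E] = [25, 22]
r8 m[φ0→K] = [6, 5]
r8 m[φ1→K] = [9, 4]
r8 m[φ1→M] = [20, 23]
r8 m[φ2→K] = [19, 15]
r8 m[φ2→N] = [10, 12]
r8 m[φ3→H] = [24, 27]
r8 m[φ3→S] = [20, 21]
r8 m[φ3→N] = [4, 9]
r8 m[φ4→N] = [2, 4]
r8 m[φ5→S] = [4, 6]
r8 m[φ6→N] = [8, 2]
r8 m[φ7→M] = [8, 1]
r8 m[φ8→E] = [8, 2]
r8 m[E→φ0] = [8, 2]
r8 m[E→φ8] = [25, 22]
r8 m[K→φ0] = [28, 19]
r8 m[K→φ1] = [25, 20]
r8 m[K→φ2] = [15, 9]
r8 m[H→φ3] = [0, 0]
r8 m[S→φ3] = [4, 6]
r8 m[S→φ5] = [20, 21]
r8 m[M→φ1] = [8, 1]
r8 m[M→φ7] = [20, 23]
r8 m[N→φ2] = [14, 15]
r8 m[N→φ3] = [20, 18]
r8 m[N→φ4] = [22, 23]
r8 m[N→φ6] = [16, 25]
r9 m[φ0→E] = [25, 22]
r9 m[φ0→K] = [6, 5]
r9 m[φ1→K] = [9, 4]
r9 m[φ1→M] = [20, 23]
r9 m[φ2→K] = [19, 15]
r9 m[φ2→N] = [10, 12]
r9 m[φ3→H] = [24, 27]
r9 m[φ3→S] = [20, 21]
r9 m[φ3→N] = [4, 9]
r9 m[φ4→N] = [2, 4]
r9 m[φ5→S] = [4, 6]
r9 m[φ6→N] = [8, 2]
r9 m[φ7→M] = [8, 1]
r9 m[φ8→E] = [8, 2]
r9 m[E→φ0] = [8, 2]
r9 m[E→φ8] = [25, 22]
r9 m[K→φ0] = [28, 19]
r9 m[K→φ1] = [25, 20]
r9 m[K→φ2] = [15, 9]
r9 m[H→φ3] = [0, 0]
r9 m[S→φ3] = [4, 6]
r9 m[S→φ5] = [20, 21]
r9 m[M→φ1] = [8, 1]
r9 m[M→φ7] = [20, 23]
r9 m[N→φ2] = [14, 15]
r9 m[N→φ3] = [20, 18]
r9 m[N→φ4] = [22, 23]
r9 m[N→φ6] = [16, 25]
fixed point reached at round 9
traceback from E: (E=1, K=1, H=0, S=0, M=1, N=0), score=24

assignment: (E=1, K=1, H=0, S=0, M=1, N=0); score = 24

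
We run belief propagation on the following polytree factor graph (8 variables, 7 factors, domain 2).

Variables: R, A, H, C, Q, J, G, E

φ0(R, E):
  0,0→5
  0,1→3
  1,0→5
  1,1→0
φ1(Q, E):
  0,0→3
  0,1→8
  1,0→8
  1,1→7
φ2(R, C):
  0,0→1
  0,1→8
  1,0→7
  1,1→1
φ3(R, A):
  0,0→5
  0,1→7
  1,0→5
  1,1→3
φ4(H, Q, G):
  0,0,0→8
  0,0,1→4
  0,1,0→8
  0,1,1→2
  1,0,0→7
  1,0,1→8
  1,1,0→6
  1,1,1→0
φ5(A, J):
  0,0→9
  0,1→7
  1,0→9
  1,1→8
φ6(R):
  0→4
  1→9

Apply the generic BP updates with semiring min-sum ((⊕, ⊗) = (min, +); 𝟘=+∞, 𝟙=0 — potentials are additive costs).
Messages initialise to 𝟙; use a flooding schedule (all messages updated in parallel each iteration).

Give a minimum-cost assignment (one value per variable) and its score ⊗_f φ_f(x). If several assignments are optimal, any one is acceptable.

init: all messages = 𝟙 over 2 values
r1 m[φ0→R] = [3, 0]
r1 m[φ0→E] = [5, 0]
r1 m[φ1→Q] = [3, 7]
r1 m[φ1→E] = [3, 7]
r1 m[φ2→R] = [1, 1]
r1 m[φ2→C] = [1, 1]
r1 m[φ3→R] = [5, 3]
r1 m[φ3→A] = [5, 3]
r1 m[φ4→H] = [2, 0]
r1 m[φ4→Q] = [4, 0]
r1 m[φ4→G] = [6, 0]
r1 m[φ5→A] = [7, 8]
r1 m[φ5→J] = [9, 7]
r1 m[φ6→R] = [4, 9]
r1 m[R→φ0] = [0, 0]
r1 m[R→φ2] = [0, 0]
r1 m[R→φ3] = [0, 0]
r1 m[R→φ6] = [0, 0]
r1 m[A→φ3] = [0, 0]
r1 m[A→φ5] = [0, 0]
r1 m[H→φ4] = [0, 0]
r1 m[C→φ2] = [0, 0]
r1 m[Q→φ1] = [0, 0]
r1 m[Q→φ4] = [0, 0]
r1 m[J→φ5] = [0, 0]
r1 m[G→φ4] = [0, 0]
r1 m[E→φ0] = [0, 0]
r1 m[E→φ1] = [0, 0]
r2 m[φ0→R] = [3, 0]
r2 m[φ0→E] = [5, 0]
r2 m[φ1→Q] = [3, 7]
r2 m[φ1→E] = [3, 7]
r2 m[φ2→R] = [1, 1]
r2 m[φ2→C] = [1, 1]
r2 m[φ3→R] = [5, 3]
r2 m[φ3→A] = [5, 3]
r2 m[φ4→H] = [2, 0]
r2 m[φ4→Q] = [4, 0]
r2 m[φ4→G] = [6, 0]
r2 m[φ5→A] = [7, 8]
r2 m[φ5→J] = [9, 7]
r2 m[φ6→R] = [4, 9]
r2 m[R→φ0] = [10, 13]
r2 m[R→φ2] = [12, 12]
r2 m[R→φ3] = [8, 10]
r2 m[R→φ6] = [9, 4]
r2 m[A→φ3] = [7, 8]
r2 m[A→φ5] = [5, 3]
r2 m[H→φ4] = [0, 0]
r2 m[C→φ2] = [0, 0]
r2 m[Q→φ1] = [4, 0]
r2 m[Q→φ4] = [3, 7]
r2 m[J→φ5] = [0, 0]
r2 m[G→φ4] = [0, 0]
r2 m[E→φ0] = [3, 7]
r2 m[E→φ1] = [5, 0]
r3 m[φ0→R] = [8, 7]
r3 m[φ0→E] = [15, 13]
r3 m[φ1→Q] = [8, 7]
r3 m[φ1→E] = [7, 7]
r3 m[φ2→R] = [1, 1]
r3 m[φ2→C] = [13, 13]
r3 m[φ3→R] = [12, 11]
r3 m[φ3→A] = [13, 13]
r3 m[φ4→H] = [7, 7]
r3 m[φ4→Q] = [4, 0]
r3 m[φ4→G] = [10, 7]
r3 m[φ5→A] = [7, 8]
r3 m[φ5→J] = [12, 11]
r3 m[φ6→R] = [4, 9]
r3 m[R→φ0] = [10, 13]
r3 m[R→φ2] = [12, 12]
r3 m[R→φ3] = [8, 10]
r3 m[R→φ6] = [9, 4]
r3 m[A→φ3] = [7, 8]
r3 m[A→φ5] = [5, 3]
r3 m[H→φ4] = [0, 0]
r3 m[C→φ2] = [0, 0]
r3 m[Q→φ1] = [4, 0]
r3 m[Q→φ4] = [3, 7]
r3 m[J→φ5] = [0, 0]
r3 m[G→φ4] = [0, 0]
r3 m[E→φ0] = [3, 7]
r3 m[E→φ1] = [5, 0]
r4 m[φ0→R] = [8, 7]
r4 m[φ0→E] = [15, 13]
r4 m[φ1→Q] = [8, 7]
r4 m[φ1→E] = [7, 7]
r4 m[φ2→R] = [1, 1]
r4 m[φ2→C] = [13, 13]
r4 m[φ3→R] = [12, 11]
r4 m[φ3→A] = [13, 13]
r4 m[φ4→H] = [7, 7]
r4 m[φ4→Q] = [4, 0]
r4 m[φ4→G] = [10, 7]
r4 m[φ5→A] = [7, 8]
r4 m[φ5→J] = [12, 11]
r4 m[φ6→R] = [4, 9]
r4 m[R→φ0] = [17, 21]
r4 m[R→φ2] = [24, 27]
r4 m[R→φ3] = [13, 17]
r4 m[R→φ6] = [21, 19]
r4 m[A→φ3] = [7, 8]
r4 m[A→φ5] = [13, 13]
r4 m[H→φ4] = [0, 0]
r4 m[C→φ2] = [0, 0]
r4 m[Q→φ1] = [4, 0]
r4 m[Q→φ4] = [8, 7]
r4 m[J→φ5] = [0, 0]
r4 m[G→φ4] = [0, 0]
r4 m[E→φ0] = [7, 7]
r4 m[E→φ1] = [15, 13]
r5 m[φ0→R] = [10, 7]
r5 m[φ0→E] = [22, 20]
r5 m[φ1→Q] = [18, 20]
r5 m[φ1→E] = [7, 7]
r5 m[φ2→R] = [1, 1]
r5 m[φ2→C] = [25, 28]
r5 m[φ3→R] = [12, 11]
r5 m[φ3→A] = [18, 20]
r5 m[φ4→H] = [9, 7]
r5 m[φ4→Q] = [4, 0]
r5 m[φ4→G] = [13, 7]
r5 m[φ5→A] = [7, 8]
r5 m[φ5→J] = [22, 20]
r5 m[φ6→R] = [4, 9]
r5 m[R→φ0] = [17, 21]
r5 m[R→φ2] = [24, 27]
r5 m[R→φ3] = [13, 17]
r5 m[R→φ6] = [21, 19]
r5 m[A→φ3] = [7, 8]
r5 m[A→φ5] = [13, 13]
r5 m[H→φ4] = [0, 0]
r5 m[C→φ2] = [0, 0]
r5 m[Q→φ1] = [4, 0]
r5 m[Q→φ4] = [8, 7]
r5 m[J→φ5] = [0, 0]
r5 m[G→φ4] = [0, 0]
r5 m[E→φ0] = [7, 7]
r5 m[E→φ1] = [15, 13]
r6 m[φ0→R] = [10, 7]
r6 m[φ0→E] = [22, 20]
r6 m[φ1→Q] = [18, 20]
r6 m[φ1→E] = [7, 7]
r6 m[φ2→R] = [1, 1]
r6 m[φ2→C] = [25, 28]
r6 m[φ3→R] = [12, 11]
r6 m[φ3→A] = [18, 20]
r6 m[φ4→H] = [9, 7]
r6 m[φ4→Q] = [4, 0]
r6 m[φ4→G] = [13, 7]
r6 m[φ5→A] = [7, 8]
r6 m[φ5→J] = [22, 20]
r6 m[φ6→R] = [4, 9]
r6 m[R→φ0] = [17, 21]
r6 m[R→φ2] = [26, 27]
r6 m[R→φ3] = [15, 17]
r6 m[R→φ6] = [23, 19]
r6 m[A→φ3] = [7, 8]
r6 m[A→φ5] = [18, 20]
r6 m[H→φ4] = [0, 0]
r6 m[C→φ2] = [0, 0]
r6 m[Q→φ1] = [4, 0]
r6 m[Q→φ4] = [18, 20]
r6 m[J→φ5] = [0, 0]
r6 m[G→φ4] = [0, 0]
r6 m[E→φ0] = [7, 7]
r6 m[E→φ1] = [22, 20]
r7 m[φ0→R] = [10, 7]
r7 m[φ0→E] = [22, 20]
r7 m[φ1→Q] = [25, 27]
r7 m[φ1→E] = [7, 7]
r7 m[φ2→R] = [1, 1]
r7 m[φ2→C] = [27, 28]
r7 m[φ3→R] = [12, 11]
r7 m[φ3→A] = [20, 20]
r7 m[φ4→H] = [22, 20]
r7 m[φ4→Q] = [4, 0]
r7 m[φ4→G] = [25, 20]
r7 m[φ5→A] = [7, 8]
r7 m[φ5→J] = [27, 25]
r7 m[φ6→R] = [4, 9]
r7 m[R→φ0] = [17, 21]
r7 m[R→φ2] = [26, 27]
r7 m[R→φ3] = [15, 17]
r7 m[R→φ6] = [23, 19]
r7 m[A→φ3] = [7, 8]
r7 m[A→φ5] = [18, 20]
r7 m[H→φ4] = [0, 0]
r7 m[C→φ2] = [0, 0]
r7 m[Q→φ1] = [4, 0]
r7 m[Q→φ4] = [18, 20]
r7 m[J→φ5] = [0, 0]
r7 m[G→φ4] = [0, 0]
r7 m[E→φ0] = [7, 7]
r7 m[E→φ1] = [22, 20]
r8 m[φ0→R] = [10, 7]
r8 m[φ0→E] = [22, 20]
r8 m[φ1→Q] = [25, 27]
r8 m[φ1→E] = [7, 7]
r8 m[φ2→R] = [1, 1]
r8 m[φ2→C] = [27, 28]
r8 m[φ3→R] = [12, 11]
r8 m[φ3→A] = [20, 20]
r8 m[φ4→H] = [22, 20]
r8 m[φ4→Q] = [4, 0]
r8 m[φ4→G] = [25, 20]
r8 m[φ5→A] = [7, 8]
r8 m[φ5→J] = [27, 25]
r8 m[φ6→R] = [4, 9]
r8 m[R→φ0] = [17, 21]
r8 m[R→φ2] = [26, 27]
r8 m[R→φ3] = [15, 17]
r8 m[R→φ6] = [23, 19]
r8 m[A→φ3] = [7, 8]
r8 m[A→φ5] = [20, 20]
r8 m[H→φ4] = [0, 0]
r8 m[C→φ2] = [0, 0]
r8 m[Q→φ1] = [4, 0]
r8 m[Q→φ4] = [25, 27]
r8 m[J→φ5] = [0, 0]
r8 m[G→φ4] = [0, 0]
r8 m[E→φ0] = [7, 7]
r8 m[E→φ1] = [22, 20]
r9 m[φ0→R] = [10, 7]
r9 m[φ0→E] = [22, 20]
r9 m[φ1→Q] = [25, 27]
r9 m[φ1→E] = [7, 7]
r9 m[φ2→R] = [1, 1]
r9 m[φ2→C] = [27, 28]
r9 m[φ3→R] = [12, 11]
r9 m[φ3→A] = [20, 20]
r9 m[φ4→H] = [29, 27]
r9 m[φ4→Q] = [4, 0]
r9 m[φ4→G] = [32, 27]
r9 m[φ5→A] = [7, 8]
r9 m[φ5→J] = [29, 27]
r9 m[φ6→R] = [4, 9]
r9 m[R→φ0] = [17, 21]
r9 m[R→φ2] = [26, 27]
r9 m[R→φ3] = [15, 17]
r9 m[R→φ6] = [23, 19]
r9 m[A→φ3] = [7, 8]
r9 m[A→φ5] = [20, 20]
r9 m[H→φ4] = [0, 0]
r9 m[C→φ2] = [0, 0]
r9 m[Q→φ1] = [4, 0]
r9 m[Q→φ4] = [25, 27]
r9 m[J→φ5] = [0, 0]
r9 m[G→φ4] = [0, 0]
r9 m[E→φ0] = [7, 7]
r9 m[E→φ1] = [22, 20]
r10 m[φ0→R] = [10, 7]
r10 m[φ0→E] = [22, 20]
r10 m[φ1→Q] = [25, 27]
r10 m[φ1→E] = [7, 7]
r10 m[φ2→R] = [1, 1]
r10 m[φ2→C] = [27, 28]
r10 m[φ3→R] = [12, 11]
r10 m[φ3→A] = [20, 20]
r10 m[φ4→H] = [29, 27]
r10 m[φ4→Q] = [4, 0]
r10 m[φ4→G] = [32, 27]
r10 m[φ5→A] = [7, 8]
r10 m[φ5→J] = [29, 27]
r10 m[φ6→R] = [4, 9]
r10 m[R→φ0] = [17, 21]
r10 m[R→φ2] = [26, 27]
r10 m[R→φ3] = [15, 17]
r10 m[R→φ6] = [23, 19]
r10 m[A→φ3] = [7, 8]
r10 m[A→φ5] = [20, 20]
r10 m[H→φ4] = [0, 0]
r10 m[C→φ2] = [0, 0]
r10 m[Q→φ1] = [4, 0]
r10 m[Q→φ4] = [25, 27]
r10 m[J→φ5] = [0, 0]
r10 m[G→φ4] = [0, 0]
r10 m[E→φ0] = [7, 7]
r10 m[E→φ1] = [22, 20]
fixed point reached at round 10
traceback from R: (R=0, A=0, H=1, C=0, Q=1, J=1, G=1, E=1), score=27

assignment: (R=0, A=0, H=1, C=0, Q=1, J=1, G=1, E=1); score = 27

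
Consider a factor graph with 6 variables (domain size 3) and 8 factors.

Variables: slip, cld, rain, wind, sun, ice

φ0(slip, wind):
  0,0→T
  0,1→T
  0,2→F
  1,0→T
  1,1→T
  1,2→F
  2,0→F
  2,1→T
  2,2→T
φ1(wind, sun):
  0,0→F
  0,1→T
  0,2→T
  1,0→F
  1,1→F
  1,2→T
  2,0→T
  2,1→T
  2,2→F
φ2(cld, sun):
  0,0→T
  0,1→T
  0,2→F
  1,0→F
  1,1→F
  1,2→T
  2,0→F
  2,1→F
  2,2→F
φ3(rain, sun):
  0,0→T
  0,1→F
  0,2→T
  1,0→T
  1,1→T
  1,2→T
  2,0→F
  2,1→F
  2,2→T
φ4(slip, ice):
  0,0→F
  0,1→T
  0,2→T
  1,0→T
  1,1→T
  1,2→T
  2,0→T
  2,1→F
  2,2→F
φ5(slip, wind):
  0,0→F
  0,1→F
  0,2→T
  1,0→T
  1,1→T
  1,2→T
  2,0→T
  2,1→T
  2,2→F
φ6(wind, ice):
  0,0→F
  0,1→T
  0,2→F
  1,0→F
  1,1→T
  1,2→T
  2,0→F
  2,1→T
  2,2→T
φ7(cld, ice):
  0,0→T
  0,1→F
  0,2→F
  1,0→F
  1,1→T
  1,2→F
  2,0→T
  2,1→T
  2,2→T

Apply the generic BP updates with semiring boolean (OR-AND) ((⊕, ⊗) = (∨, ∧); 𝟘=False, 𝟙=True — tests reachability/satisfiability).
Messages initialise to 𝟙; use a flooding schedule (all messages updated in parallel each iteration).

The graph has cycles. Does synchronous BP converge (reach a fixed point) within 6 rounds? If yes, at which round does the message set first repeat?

NOT CONVERGED within 6 rounds

init: all messages = 𝟙 over 3 values
r1 m[φ0→slip] = [T, T, T]
r1 m[φ0→wind] = [T, T, T]
r1 m[φ1→wind] = [T, T, T]
r1 m[φ1→sun] = [T, T, T]
r1 m[φ2→cld] = [T, T, F]
r1 m[φ2→sun] = [T, T, T]
r1 m[φ3→rain] = [T, T, T]
r1 m[φ3→sun] = [T, T, T]
r1 m[φ4→slip] = [T, T, T]
r1 m[φ4→ice] = [T, T, T]
r1 m[φ5→slip] = [T, T, T]
r1 m[φ5→wind] = [T, T, T]
r1 m[φ6→wind] = [T, T, T]
r1 m[φ6→ice] = [F, T, T]
r1 m[φ7→cld] = [T, T, T]
r1 m[φ7→ice] = [T, T, T]
r1 m[slip→φ0] = [T, T, T]
r1 m[slip→φ4] = [T, T, T]
r1 m[slip→φ5] = [T, T, T]
r1 m[cld→φ2] = [T, T, T]
r1 m[cld→φ7] = [T, T, T]
r1 m[rain→φ3] = [T, T, T]
r1 m[wind→φ0] = [T, T, T]
r1 m[wind→φ1] = [T, T, T]
r1 m[wind→φ5] = [T, T, T]
r1 m[wind→φ6] = [T, T, T]
r1 m[sun→φ1] = [T, T, T]
r1 m[sun→φ2] = [T, T, T]
r1 m[sun→φ3] = [T, T, T]
r1 m[ice→φ4] = [T, T, T]
r1 m[ice→φ6] = [T, T, T]
r1 m[ice→φ7] = [T, T, T]
r2 m[φ0→slip] = [T, T, T]
r2 m[φ0→wind] = [T, T, T]
r2 m[φ1→wind] = [T, T, T]
r2 m[φ1→sun] = [T, T, T]
r2 m[φ2→cld] = [T, T, F]
r2 m[φ2→sun] = [T, T, T]
r2 m[φ3→rain] = [T, T, T]
r2 m[φ3→sun] = [T, T, T]
r2 m[φ4→slip] = [T, T, T]
r2 m[φ4→ice] = [T, T, T]
r2 m[φ5→slip] = [T, T, T]
r2 m[φ5→wind] = [T, T, T]
r2 m[φ6→wind] = [T, T, T]
r2 m[φ6→ice] = [F, T, T]
r2 m[φ7→cld] = [T, T, T]
r2 m[φ7→ice] = [T, T, T]
r2 m[slip→φ0] = [T, T, T]
r2 m[slip→φ4] = [T, T, T]
r2 m[slip→φ5] = [T, T, T]
r2 m[cld→φ2] = [T, T, T]
r2 m[cld→φ7] = [T, T, F]
r2 m[rain→φ3] = [T, T, T]
r2 m[wind→φ0] = [T, T, T]
r2 m[wind→φ1] = [T, T, T]
r2 m[wind→φ5] = [T, T, T]
r2 m[wind→φ6] = [T, T, T]
r2 m[sun→φ1] = [T, T, T]
r2 m[sun→φ2] = [T, T, T]
r2 m[sun→φ3] = [T, T, T]
r2 m[ice→φ4] = [F, T, T]
r2 m[ice→φ6] = [T, T, T]
r2 m[ice→φ7] = [F, T, T]
r3 m[φ0→slip] = [T, T, T]
r3 m[φ0→wind] = [T, T, T]
r3 m[φ1→wind] = [T, T, T]
r3 m[φ1→sun] = [T, T, T]
r3 m[φ2→cld] = [T, T, F]
r3 m[φ2→sun] = [T, T, T]
r3 m[φ3→rain] = [T, T, T]
r3 m[φ3→sun] = [T, T, T]
r3 m[φ4→slip] = [T, T, F]
r3 m[φ4→ice] = [T, T, T]
r3 m[φ5→slip] = [T, T, T]
r3 m[φ5→wind] = [T, T, T]
r3 m[φ6→wind] = [T, T, T]
r3 m[φ6→ice] = [F, T, T]
r3 m[φ7→cld] = [F, T, T]
r3 m[φ7→ice] = [T, T, F]
r3 m[slip→φ0] = [T, T, T]
r3 m[slip→φ4] = [T, T, T]
r3 m[slip→φ5] = [T, T, T]
r3 m[cld→φ2] = [T, T, T]
r3 m[cld→φ7] = [T, T, F]
r3 m[rain→φ3] = [T, T, T]
r3 m[wind→φ0] = [T, T, T]
r3 m[wind→φ1] = [T, T, T]
r3 m[wind→φ5] = [T, T, T]
r3 m[wind→φ6] = [T, T, T]
r3 m[sun→φ1] = [T, T, T]
r3 m[sun→φ2] = [T, T, T]
r3 m[sun→φ3] = [T, T, T]
r3 m[ice→φ4] = [F, T, T]
r3 m[ice→φ6] = [T, T, T]
r3 m[ice→φ7] = [F, T, T]
r4 m[φ0→slip] = [T, T, T]
r4 m[φ0→wind] = [T, T, T]
r4 m[φ1→wind] = [T, T, T]
r4 m[φ1→sun] = [T, T, T]
r4 m[φ2→cld] = [T, T, F]
r4 m[φ2→sun] = [T, T, T]
r4 m[φ3→rain] = [T, T, T]
r4 m[φ3→sun] = [T, T, T]
r4 m[φ4→slip] = [T, T, F]
r4 m[φ4→ice] = [T, T, T]
r4 m[φ5→slip] = [T, T, T]
r4 m[φ5→wind] = [T, T, T]
r4 m[φ6→wind] = [T, T, T]
r4 m[φ6→ice] = [F, T, T]
r4 m[φ7→cld] = [F, T, T]
r4 m[φ7→ice] = [T, T, F]
r4 m[slip→φ0] = [T, T, F]
r4 m[slip→φ4] = [T, T, T]
r4 m[slip→φ5] = [T, T, F]
r4 m[cld→φ2] = [F, T, T]
r4 m[cld→φ7] = [T, T, F]
r4 m[rain→φ3] = [T, T, T]
r4 m[wind→φ0] = [T, T, T]
r4 m[wind→φ1] = [T, T, T]
r4 m[wind→φ5] = [T, T, T]
r4 m[wind→φ6] = [T, T, T]
r4 m[sun→φ1] = [T, T, T]
r4 m[sun→φ2] = [T, T, T]
r4 m[sun→φ3] = [T, T, T]
r4 m[ice→φ4] = [F, T, F]
r4 m[ice→φ6] = [T, T, F]
r4 m[ice→φ7] = [F, T, T]
r5 m[φ0→slip] = [T, T, T]
r5 m[φ0→wind] = [T, T, F]
r5 m[φ1→wind] = [T, T, T]
r5 m[φ1→sun] = [T, T, T]
r5 m[φ2→cld] = [T, T, F]
r5 m[φ2→sun] = [F, F, T]
r5 m[φ3→rain] = [T, T, T]
r5 m[φ3→sun] = [T, T, T]
r5 m[φ4→slip] = [T, T, F]
r5 m[φ4→ice] = [T, T, T]
r5 m[φ5→slip] = [T, T, T]
r5 m[φ5→wind] = [T, T, T]
r5 m[φ6→wind] = [T, T, T]
r5 m[φ6→ice] = [F, T, T]
r5 m[φ7→cld] = [F, T, T]
r5 m[φ7→ice] = [T, T, F]
r5 m[slip→φ0] = [T, T, F]
r5 m[slip→φ4] = [T, T, T]
r5 m[slip→φ5] = [T, T, F]
r5 m[cld→φ2] = [F, T, T]
r5 m[cld→φ7] = [T, T, F]
r5 m[rain→φ3] = [T, T, T]
r5 m[wind→φ0] = [T, T, T]
r5 m[wind→φ1] = [T, T, T]
r5 m[wind→φ5] = [T, T, T]
r5 m[wind→φ6] = [T, T, T]
r5 m[sun→φ1] = [T, T, T]
r5 m[sun→φ2] = [T, T, T]
r5 m[sun→φ3] = [T, T, T]
r5 m[ice→φ4] = [F, T, F]
r5 m[ice→φ6] = [T, T, F]
r5 m[ice→φ7] = [F, T, T]
r6 m[φ0→slip] = [T, T, T]
r6 m[φ0→wind] = [T, T, F]
r6 m[φ1→wind] = [T, T, T]
r6 m[φ1→sun] = [T, T, T]
r6 m[φ2→cld] = [T, T, F]
r6 m[φ2→sun] = [F, F, T]
r6 m[φ3→rain] = [T, T, T]
r6 m[φ3→sun] = [T, T, T]
r6 m[φ4→slip] = [T, T, F]
r6 m[φ4→ice] = [T, T, T]
r6 m[φ5→slip] = [T, T, T]
r6 m[φ5→wind] = [T, T, T]
r6 m[φ6→wind] = [T, T, T]
r6 m[φ6→ice] = [F, T, T]
r6 m[φ7→cld] = [F, T, T]
r6 m[φ7→ice] = [T, T, F]
r6 m[slip→φ0] = [T, T, F]
r6 m[slip→φ4] = [T, T, T]
r6 m[slip→φ5] = [T, T, F]
r6 m[cld→φ2] = [F, T, T]
r6 m[cld→φ7] = [T, T, F]
r6 m[rain→φ3] = [T, T, T]
r6 m[wind→φ0] = [T, T, T]
r6 m[wind→φ1] = [T, T, F]
r6 m[wind→φ5] = [T, T, F]
r6 m[wind→φ6] = [T, T, F]
r6 m[sun→φ1] = [F, F, T]
r6 m[sun→φ2] = [T, T, T]
r6 m[sun→φ3] = [F, F, T]
r6 m[ice→φ4] = [F, T, F]
r6 m[ice→φ6] = [T, T, F]
r6 m[ice→φ7] = [F, T, T]
no fixed point within 6 rounds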